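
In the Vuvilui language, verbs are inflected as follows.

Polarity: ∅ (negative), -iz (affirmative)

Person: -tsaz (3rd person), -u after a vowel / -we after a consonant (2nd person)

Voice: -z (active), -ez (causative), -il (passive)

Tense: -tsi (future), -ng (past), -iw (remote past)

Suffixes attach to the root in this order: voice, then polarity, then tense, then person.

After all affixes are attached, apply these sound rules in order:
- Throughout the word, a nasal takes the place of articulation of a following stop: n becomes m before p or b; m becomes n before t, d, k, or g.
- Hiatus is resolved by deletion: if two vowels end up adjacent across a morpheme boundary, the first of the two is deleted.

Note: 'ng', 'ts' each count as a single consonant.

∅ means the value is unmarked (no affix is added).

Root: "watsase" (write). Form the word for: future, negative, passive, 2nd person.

Attach voice passive -il → watsaseil.
polarity = negative: zero marking, form stays watsaseil.
Attach tense future -tsi → watsaseiltsi.
Attach person 2nd person -u (after vowel 'i') → watsaseiltsiu.
Nasal assimilation: no change.
Apply vowel deletion: watsaseiltsiu → watsasiltsu.

watsasiltsu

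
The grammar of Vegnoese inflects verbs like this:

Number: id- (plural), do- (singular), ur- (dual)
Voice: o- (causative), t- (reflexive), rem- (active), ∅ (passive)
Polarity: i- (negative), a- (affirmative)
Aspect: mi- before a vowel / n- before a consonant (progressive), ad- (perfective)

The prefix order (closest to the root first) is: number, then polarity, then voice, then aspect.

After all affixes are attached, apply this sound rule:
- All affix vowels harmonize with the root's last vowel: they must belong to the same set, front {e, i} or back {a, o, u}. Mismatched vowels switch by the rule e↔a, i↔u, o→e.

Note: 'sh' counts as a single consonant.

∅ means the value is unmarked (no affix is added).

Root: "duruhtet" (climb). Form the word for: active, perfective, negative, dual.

Attach number dual ur- → urduruhtet.
Attach polarity negative i- → iurduruhtet.
Attach voice active rem- → remiurduruhtet.
Attach aspect perfective ad- → adremiurduruhtet.
Apply vowel harmony: adremiurduruhtet → edremiirduruhtet.

edremiirduruhtet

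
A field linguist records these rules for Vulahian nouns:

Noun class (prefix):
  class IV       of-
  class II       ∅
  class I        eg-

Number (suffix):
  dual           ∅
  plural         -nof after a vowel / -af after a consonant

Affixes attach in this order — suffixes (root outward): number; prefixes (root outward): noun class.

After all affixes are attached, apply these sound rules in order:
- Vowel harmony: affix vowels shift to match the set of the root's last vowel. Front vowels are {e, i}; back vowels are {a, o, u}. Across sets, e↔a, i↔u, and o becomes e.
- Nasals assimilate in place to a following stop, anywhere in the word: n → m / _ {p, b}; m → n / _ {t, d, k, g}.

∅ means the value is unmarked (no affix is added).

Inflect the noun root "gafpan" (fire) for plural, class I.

Attach noun class class I eg- → eggafpan.
Attach number plural -af (after consonant 'n') → eggafpanaf.
Apply vowel harmony: eggafpanaf → aggafpanaf.
Nasal assimilation: no change.

aggafpanaf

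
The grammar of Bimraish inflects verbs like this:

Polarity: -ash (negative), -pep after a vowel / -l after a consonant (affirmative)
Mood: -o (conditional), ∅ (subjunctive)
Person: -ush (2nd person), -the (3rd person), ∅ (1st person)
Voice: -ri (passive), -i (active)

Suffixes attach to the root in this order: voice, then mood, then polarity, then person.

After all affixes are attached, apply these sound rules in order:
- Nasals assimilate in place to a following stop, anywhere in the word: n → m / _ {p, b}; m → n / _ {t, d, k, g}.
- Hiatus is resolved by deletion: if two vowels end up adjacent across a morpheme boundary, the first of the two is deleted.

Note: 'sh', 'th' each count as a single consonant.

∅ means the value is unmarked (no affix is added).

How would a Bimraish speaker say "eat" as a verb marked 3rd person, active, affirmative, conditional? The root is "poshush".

poshushopepthe

Attach voice active -i → poshushi.
Attach mood conditional -o → poshushio.
Attach polarity affirmative -pep (after vowel 'o') → poshushiopep.
Attach person 3rd person -the → poshushiopepthe.
Nasal assimilation: no change.
Apply vowel deletion: poshushiopepthe → poshushopepthe.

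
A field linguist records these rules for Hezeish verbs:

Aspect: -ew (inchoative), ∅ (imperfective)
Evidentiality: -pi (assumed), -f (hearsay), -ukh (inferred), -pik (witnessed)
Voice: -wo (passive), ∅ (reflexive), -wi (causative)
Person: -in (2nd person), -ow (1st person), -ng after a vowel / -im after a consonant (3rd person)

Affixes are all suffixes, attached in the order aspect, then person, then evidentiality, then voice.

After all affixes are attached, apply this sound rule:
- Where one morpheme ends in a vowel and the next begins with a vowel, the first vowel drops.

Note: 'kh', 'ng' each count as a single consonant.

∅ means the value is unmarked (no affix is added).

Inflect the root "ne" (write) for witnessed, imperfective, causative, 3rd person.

aspect = imperfective: zero marking, form stays ne.
Attach person 3rd person -ng (after vowel 'e') → neng.
Attach evidentiality witnessed -pik → nengpik.
Attach voice causative -wi → nengpikwi.
Vowel deletion: no change.

nengpikwi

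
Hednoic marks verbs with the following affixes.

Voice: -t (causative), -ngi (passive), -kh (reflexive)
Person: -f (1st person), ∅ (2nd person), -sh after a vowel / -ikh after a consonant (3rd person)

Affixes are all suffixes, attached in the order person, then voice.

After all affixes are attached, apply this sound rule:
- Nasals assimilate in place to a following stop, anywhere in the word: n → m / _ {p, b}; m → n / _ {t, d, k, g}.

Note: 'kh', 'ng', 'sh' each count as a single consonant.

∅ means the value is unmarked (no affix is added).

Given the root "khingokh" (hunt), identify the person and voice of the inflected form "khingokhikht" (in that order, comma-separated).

Segment: khingokh-ikh-t.
person: -sh/ikh → 3rd person.
voice: -t → causative.

3rd person, causative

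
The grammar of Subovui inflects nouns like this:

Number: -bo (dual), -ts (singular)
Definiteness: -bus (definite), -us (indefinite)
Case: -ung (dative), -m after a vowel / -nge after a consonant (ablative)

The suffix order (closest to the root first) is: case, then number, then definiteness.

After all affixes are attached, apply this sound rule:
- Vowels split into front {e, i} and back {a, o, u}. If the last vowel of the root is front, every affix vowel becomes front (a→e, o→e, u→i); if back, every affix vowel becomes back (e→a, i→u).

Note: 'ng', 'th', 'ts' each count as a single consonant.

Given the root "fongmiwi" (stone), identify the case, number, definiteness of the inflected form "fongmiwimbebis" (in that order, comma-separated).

ablative, dual, definite

Segment: fongmiwi-m-bo-bus.
case: -m/nge → ablative.
number: -bo → dual.
definiteness: -bus → definite.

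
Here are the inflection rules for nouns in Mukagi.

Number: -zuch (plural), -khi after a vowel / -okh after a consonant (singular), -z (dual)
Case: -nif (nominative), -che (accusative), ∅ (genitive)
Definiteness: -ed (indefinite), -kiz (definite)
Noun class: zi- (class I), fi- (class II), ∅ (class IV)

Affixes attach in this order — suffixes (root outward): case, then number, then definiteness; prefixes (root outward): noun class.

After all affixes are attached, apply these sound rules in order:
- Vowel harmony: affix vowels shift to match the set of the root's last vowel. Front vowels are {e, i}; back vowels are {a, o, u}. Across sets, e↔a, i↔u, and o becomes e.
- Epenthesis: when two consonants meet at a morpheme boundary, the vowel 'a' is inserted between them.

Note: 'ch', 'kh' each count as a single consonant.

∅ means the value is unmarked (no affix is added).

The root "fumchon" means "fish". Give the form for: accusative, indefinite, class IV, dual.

Attach case accusative -che → fumchonche.
Attach number dual -z → fumchonchez.
noun class = class IV: zero marking, form stays fumchonchez.
Attach definiteness indefinite -ed → fumchonchezed.
Apply vowel harmony: fumchonchezed → fumchonchazad.
Apply epenthesis: fumchonchazad → fumchonachazad.

fumchonachazad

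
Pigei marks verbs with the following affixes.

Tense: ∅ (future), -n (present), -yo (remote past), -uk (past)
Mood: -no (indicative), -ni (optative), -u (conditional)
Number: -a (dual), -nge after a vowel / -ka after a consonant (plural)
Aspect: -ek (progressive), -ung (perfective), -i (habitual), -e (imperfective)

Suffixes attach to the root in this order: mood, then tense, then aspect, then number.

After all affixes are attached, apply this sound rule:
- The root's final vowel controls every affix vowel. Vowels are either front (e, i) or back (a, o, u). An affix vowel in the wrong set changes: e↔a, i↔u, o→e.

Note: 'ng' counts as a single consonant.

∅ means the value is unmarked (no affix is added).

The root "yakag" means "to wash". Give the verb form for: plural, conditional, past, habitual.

yakaguukunga

Attach mood conditional -u → yakagu.
Attach tense past -uk → yakaguuk.
Attach aspect habitual -i → yakaguuki.
Attach number plural -nge (after vowel 'i') → yakaguukinge.
Apply vowel harmony: yakaguukinge → yakaguukunga.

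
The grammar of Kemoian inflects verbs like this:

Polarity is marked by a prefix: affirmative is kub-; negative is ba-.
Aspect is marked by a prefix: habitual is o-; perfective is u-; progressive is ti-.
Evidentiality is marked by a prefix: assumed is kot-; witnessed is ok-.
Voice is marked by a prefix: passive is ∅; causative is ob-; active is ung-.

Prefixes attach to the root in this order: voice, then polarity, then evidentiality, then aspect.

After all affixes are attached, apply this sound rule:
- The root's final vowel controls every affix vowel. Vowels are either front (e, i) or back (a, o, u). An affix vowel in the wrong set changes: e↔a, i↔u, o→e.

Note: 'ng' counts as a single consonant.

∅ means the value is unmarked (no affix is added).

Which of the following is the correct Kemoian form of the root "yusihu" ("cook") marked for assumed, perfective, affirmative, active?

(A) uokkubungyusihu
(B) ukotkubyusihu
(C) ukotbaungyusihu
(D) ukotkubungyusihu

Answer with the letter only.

D

Attach voice active ung- → ungyusihu.
Attach polarity affirmative kub- → kubungyusihu.
Attach evidentiality assumed kot- → kotkubungyusihu.
Attach aspect perfective u- → ukotkubungyusihu.
Vowel harmony: no change.
So the correct form is ukotkubungyusihu, option (D).
(A) uokkubungyusihu is wrong: it uses witnessed instead of assumed for evidentiality.
(C) ukotbaungyusihu is wrong: it uses negative instead of affirmative for polarity.
(B) ukotkubyusihu is wrong: it uses passive instead of active for voice.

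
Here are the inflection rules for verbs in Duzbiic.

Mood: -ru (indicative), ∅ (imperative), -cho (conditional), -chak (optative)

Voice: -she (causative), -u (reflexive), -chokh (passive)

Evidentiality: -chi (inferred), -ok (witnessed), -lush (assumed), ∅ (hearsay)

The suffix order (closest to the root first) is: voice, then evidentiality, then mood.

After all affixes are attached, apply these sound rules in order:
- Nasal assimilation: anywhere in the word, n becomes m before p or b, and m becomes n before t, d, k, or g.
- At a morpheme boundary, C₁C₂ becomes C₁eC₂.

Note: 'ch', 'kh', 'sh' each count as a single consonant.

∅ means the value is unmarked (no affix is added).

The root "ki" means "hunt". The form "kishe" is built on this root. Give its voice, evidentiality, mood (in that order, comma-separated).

causative, hearsay, imperative

Segment: ki-she.
voice: -she → causative.
evidentiality: ∅ → hearsay.
mood: ∅ → imperative.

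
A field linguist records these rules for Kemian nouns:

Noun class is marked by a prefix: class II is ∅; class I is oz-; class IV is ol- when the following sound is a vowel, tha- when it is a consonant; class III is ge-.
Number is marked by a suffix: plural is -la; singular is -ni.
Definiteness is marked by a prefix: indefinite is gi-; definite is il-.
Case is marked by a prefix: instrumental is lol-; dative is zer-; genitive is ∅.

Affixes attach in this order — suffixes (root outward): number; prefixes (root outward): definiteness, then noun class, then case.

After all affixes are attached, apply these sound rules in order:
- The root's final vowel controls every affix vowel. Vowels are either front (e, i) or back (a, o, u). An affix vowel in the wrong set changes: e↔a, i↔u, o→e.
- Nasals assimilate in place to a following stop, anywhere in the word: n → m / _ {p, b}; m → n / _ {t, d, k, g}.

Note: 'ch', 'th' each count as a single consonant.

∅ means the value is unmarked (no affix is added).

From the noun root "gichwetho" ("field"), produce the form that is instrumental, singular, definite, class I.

Attach definiteness definite il- → ilgichwetho.
Attach noun class class I oz- → ozilgichwetho.
Attach case instrumental lol- → lolozilgichwetho.
Attach number singular -ni → lolozilgichwethoni.
Apply vowel harmony: lolozilgichwethoni → lolozulgichwethonu.
Nasal assimilation: no change.

lolozulgichwethonu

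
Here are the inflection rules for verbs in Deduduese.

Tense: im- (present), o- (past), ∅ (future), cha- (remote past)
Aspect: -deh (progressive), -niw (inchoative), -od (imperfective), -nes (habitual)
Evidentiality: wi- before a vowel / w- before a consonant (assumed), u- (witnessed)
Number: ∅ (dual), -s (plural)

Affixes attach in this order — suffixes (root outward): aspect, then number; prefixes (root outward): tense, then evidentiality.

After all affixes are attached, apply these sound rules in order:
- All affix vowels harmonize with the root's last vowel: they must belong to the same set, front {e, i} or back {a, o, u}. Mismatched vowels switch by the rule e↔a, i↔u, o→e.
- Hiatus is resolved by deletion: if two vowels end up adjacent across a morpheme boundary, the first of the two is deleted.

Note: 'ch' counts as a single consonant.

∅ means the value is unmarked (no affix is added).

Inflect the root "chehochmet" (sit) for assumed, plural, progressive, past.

wechehochmetdehs

Attach aspect progressive -deh → chehochmetdeh.
Attach number plural -s → chehochmetdehs.
Attach tense past o- → ochehochmetdehs.
Attach evidentiality assumed wi- (before vowel 'o') → wiochehochmetdehs.
Apply vowel harmony: wiochehochmetdehs → wiechehochmetdehs.
Apply vowel deletion: wiechehochmetdehs → wechehochmetdehs.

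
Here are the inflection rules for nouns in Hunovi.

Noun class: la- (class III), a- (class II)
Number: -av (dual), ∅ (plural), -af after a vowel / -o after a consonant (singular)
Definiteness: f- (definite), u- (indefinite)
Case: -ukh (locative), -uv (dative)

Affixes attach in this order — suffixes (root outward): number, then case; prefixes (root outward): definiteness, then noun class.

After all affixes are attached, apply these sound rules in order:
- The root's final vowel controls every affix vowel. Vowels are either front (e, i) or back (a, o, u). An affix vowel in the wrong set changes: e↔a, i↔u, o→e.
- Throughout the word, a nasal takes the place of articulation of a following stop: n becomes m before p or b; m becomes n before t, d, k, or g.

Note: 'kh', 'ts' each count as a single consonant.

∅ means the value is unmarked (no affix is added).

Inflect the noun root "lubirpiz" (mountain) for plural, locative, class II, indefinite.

eilubirpizikh

number = plural: zero marking, form stays lubirpiz.
Attach case locative -ukh → lubirpizukh.
Attach definiteness indefinite u- → ulubirpizukh.
Attach noun class class II a- → aulubirpizukh.
Apply vowel harmony: aulubirpizukh → eilubirpizikh.
Nasal assimilation: no change.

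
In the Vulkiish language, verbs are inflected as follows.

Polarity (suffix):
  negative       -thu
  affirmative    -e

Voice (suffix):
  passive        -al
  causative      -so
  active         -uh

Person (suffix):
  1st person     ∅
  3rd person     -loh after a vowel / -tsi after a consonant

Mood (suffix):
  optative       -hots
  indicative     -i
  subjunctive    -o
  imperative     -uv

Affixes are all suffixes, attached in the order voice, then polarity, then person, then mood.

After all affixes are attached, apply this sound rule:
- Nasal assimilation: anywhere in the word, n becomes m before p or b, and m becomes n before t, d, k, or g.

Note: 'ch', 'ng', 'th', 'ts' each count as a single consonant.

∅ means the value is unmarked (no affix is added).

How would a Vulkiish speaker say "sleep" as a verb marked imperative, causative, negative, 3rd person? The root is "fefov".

Attach voice causative -so → fefovso.
Attach polarity negative -thu → fefovsothu.
Attach person 3rd person -loh (after vowel 'u') → fefovsothuloh.
Attach mood imperative -uv → fefovsothulohuv.
Nasal assimilation: no change.

fefovsothulohuv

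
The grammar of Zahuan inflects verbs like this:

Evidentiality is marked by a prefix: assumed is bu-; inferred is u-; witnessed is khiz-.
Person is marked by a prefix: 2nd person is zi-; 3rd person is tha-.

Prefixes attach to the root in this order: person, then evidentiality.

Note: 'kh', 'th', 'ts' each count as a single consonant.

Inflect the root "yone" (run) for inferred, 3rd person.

uthayone

Attach person 3rd person tha- → thayone.
Attach evidentiality inferred u- → uthayone.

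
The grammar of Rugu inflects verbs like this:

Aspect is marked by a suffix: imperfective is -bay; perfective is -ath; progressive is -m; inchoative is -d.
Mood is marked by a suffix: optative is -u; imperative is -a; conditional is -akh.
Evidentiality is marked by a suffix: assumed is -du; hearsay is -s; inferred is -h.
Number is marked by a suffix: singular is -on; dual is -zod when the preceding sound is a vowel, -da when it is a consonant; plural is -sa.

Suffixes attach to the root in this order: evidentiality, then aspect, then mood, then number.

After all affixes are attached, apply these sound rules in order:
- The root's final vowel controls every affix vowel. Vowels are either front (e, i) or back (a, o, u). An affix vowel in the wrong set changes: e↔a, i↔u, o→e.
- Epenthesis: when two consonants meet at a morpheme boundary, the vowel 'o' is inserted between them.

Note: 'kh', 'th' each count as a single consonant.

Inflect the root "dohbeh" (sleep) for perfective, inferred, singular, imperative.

Attach evidentiality inferred -h → dohbehh.
Attach aspect perfective -ath → dohbehhath.
Attach mood imperative -a → dohbehhatha.
Attach number singular -on → dohbehhathaon.
Apply vowel harmony: dohbehhathaon → dohbehhetheen.
Apply epenthesis: dohbehhetheen → dohbehohetheen.

dohbehohetheen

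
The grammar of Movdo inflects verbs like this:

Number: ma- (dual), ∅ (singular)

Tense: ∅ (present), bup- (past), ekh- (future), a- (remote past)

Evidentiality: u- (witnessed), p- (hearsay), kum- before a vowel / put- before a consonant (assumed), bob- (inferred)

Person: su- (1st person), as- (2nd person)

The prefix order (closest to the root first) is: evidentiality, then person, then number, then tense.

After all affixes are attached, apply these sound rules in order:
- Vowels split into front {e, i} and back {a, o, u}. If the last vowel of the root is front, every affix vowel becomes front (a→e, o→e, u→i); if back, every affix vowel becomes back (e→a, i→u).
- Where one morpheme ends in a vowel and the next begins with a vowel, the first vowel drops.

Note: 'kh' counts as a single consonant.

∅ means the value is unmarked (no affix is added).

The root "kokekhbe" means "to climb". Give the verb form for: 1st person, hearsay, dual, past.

Attach evidentiality hearsay p- → pkokekhbe.
Attach person 1st person su- → supkokekhbe.
Attach number dual ma- → masupkokekhbe.
Attach tense past bup- → bupmasupkokekhbe.
Apply vowel harmony: bupmasupkokekhbe → bipmesipkokekhbe.
Vowel deletion: no change.

bipmesipkokekhbe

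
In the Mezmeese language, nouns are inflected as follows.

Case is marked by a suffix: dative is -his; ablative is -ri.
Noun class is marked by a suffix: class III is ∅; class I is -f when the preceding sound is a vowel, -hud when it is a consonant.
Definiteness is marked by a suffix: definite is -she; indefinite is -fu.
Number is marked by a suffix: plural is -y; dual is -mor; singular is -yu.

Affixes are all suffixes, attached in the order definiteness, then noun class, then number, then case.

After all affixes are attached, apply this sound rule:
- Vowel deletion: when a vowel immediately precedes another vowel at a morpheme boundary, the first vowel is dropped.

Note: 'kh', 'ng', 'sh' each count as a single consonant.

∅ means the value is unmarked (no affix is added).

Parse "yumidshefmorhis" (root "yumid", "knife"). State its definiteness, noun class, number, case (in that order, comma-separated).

Segment: yumid-she-f-mor-his.
definiteness: -she → definite.
noun class: -f/hud → class I.
number: -mor → dual.
case: -his → dative.

definite, class I, dual, dative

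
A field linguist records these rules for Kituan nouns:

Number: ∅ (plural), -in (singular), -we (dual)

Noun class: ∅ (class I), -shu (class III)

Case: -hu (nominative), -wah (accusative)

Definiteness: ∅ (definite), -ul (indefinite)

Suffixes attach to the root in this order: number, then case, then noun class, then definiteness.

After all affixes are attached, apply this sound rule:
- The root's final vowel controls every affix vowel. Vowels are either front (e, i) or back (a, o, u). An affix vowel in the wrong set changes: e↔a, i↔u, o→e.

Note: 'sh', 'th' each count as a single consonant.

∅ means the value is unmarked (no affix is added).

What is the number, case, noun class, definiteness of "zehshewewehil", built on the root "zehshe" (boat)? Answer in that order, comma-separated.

dual, accusative, class I, indefinite

Segment: zehshe-we-wah-ul.
number: -we → dual.
case: -wah → accusative.
noun class: ∅ → class I.
definiteness: -ul → indefinite.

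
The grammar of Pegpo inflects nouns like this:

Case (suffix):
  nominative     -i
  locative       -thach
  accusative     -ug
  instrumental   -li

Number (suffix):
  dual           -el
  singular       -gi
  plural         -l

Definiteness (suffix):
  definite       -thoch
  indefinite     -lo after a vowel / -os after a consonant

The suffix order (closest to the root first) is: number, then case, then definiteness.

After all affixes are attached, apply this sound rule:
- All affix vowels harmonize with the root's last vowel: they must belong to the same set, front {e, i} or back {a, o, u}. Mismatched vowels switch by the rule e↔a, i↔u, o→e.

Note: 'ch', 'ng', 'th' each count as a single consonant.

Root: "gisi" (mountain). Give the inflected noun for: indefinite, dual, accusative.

Attach number dual -el → gisiel.
Attach case accusative -ug → gisielug.
Attach definiteness indefinite -os (after consonant 'g') → gisielugos.
Apply vowel harmony: gisielugos → gisieliges.

gisieliges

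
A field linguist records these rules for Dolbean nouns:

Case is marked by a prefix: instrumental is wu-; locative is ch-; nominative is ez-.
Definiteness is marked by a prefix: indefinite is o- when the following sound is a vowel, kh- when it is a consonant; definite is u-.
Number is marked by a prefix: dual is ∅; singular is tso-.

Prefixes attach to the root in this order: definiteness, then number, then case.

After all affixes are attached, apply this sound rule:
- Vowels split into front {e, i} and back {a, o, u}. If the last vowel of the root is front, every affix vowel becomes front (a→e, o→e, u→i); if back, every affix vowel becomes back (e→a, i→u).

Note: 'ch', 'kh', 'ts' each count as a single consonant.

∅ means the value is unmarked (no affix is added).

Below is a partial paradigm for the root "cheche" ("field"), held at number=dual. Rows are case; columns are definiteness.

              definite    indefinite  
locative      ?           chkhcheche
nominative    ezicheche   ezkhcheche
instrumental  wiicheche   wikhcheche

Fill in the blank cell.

Attach definiteness definite u- → ucheche.
number = dual: zero marking, form stays ucheche.
Attach case locative ch- → chucheche.
Apply vowel harmony: chucheche → chicheche.

chicheche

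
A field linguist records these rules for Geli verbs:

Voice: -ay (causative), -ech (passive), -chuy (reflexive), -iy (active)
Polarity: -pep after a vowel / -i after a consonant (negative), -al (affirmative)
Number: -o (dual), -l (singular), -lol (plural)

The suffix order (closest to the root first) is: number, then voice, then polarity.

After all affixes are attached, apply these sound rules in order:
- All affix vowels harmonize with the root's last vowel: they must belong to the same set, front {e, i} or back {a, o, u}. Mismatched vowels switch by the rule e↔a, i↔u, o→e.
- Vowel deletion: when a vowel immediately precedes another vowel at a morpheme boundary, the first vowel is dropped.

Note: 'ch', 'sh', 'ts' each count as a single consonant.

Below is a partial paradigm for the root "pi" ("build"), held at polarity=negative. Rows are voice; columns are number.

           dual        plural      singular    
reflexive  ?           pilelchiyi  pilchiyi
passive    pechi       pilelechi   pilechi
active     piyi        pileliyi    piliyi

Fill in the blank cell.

Attach number dual -o → pio.
Attach voice reflexive -chuy → piochuy.
Attach polarity negative -i (after consonant 'y') → piochuyi.
Apply vowel harmony: piochuyi → piechiyi.
Apply vowel deletion: piechiyi → pechiyi.

pechiyi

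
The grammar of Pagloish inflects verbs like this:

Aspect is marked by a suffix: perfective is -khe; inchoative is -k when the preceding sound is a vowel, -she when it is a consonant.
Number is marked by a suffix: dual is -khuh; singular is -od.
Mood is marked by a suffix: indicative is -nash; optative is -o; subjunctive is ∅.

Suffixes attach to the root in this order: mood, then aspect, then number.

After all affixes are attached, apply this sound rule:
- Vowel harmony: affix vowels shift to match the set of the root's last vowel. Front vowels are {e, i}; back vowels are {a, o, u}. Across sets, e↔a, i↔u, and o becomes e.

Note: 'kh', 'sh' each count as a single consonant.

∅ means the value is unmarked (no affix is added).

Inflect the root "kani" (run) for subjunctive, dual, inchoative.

kanikkhih

mood = subjunctive: zero marking, form stays kani.
Attach aspect inchoative -k (after vowel 'i') → kanik.
Attach number dual -khuh → kanikkhuh.
Apply vowel harmony: kanikkhuh → kanikkhih.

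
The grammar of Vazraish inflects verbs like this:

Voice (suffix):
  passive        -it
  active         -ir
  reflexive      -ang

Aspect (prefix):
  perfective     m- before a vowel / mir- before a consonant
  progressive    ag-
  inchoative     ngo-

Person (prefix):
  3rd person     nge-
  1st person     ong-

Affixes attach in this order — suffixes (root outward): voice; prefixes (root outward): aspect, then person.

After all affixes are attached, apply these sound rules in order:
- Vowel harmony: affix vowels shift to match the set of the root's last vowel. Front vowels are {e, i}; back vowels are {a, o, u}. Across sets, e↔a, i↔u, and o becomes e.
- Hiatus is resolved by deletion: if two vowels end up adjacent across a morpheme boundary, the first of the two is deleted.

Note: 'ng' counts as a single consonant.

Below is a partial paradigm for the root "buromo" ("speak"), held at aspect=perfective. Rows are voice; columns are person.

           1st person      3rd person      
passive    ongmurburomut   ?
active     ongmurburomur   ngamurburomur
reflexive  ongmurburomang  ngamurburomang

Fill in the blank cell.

ngamurburomut

Attach aspect perfective mir- (before consonant 'b') → mirburomo.
Attach voice passive -it → mirburomoit.
Attach person 3rd person nge- → ngemirburomoit.
Apply vowel harmony: ngemirburomoit → ngamurburomout.
Apply vowel deletion: ngamurburomout → ngamurburomut.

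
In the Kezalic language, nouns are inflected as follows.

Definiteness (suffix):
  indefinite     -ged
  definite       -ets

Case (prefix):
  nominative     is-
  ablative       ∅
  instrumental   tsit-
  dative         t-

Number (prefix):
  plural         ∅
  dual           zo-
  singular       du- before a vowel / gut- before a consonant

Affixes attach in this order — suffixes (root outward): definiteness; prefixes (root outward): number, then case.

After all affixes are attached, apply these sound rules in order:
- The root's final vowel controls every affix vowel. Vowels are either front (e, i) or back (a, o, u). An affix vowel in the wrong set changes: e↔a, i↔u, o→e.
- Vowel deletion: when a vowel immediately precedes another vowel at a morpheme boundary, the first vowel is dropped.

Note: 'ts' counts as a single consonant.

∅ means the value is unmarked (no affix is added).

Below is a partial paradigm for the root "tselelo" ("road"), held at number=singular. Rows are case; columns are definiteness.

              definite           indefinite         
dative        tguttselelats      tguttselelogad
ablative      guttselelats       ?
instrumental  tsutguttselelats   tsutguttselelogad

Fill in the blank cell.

Attach definiteness indefinite -ged → tseleloged.
Attach number singular gut- (before consonant 'ts') → guttseleloged.
case = ablative: zero marking, form stays guttseleloged.
Apply vowel harmony: guttseleloged → guttselelogad.
Vowel deletion: no change.

guttselelogad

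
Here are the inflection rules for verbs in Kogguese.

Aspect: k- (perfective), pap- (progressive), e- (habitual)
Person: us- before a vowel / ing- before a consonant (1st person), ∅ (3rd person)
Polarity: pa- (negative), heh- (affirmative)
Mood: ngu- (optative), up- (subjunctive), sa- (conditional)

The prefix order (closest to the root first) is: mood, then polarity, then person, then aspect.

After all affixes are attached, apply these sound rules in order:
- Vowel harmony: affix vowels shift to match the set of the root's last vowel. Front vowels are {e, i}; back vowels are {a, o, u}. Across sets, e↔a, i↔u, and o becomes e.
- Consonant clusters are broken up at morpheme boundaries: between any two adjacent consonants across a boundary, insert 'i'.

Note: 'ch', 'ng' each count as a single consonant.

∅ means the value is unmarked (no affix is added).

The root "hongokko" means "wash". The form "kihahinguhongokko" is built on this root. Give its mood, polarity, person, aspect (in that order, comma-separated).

optative, affirmative, 3rd person, perfective

Segment: k-heh-ngu-hongokko.
mood: ngu- → optative.
polarity: heh- → affirmative.
person: ∅ → 3rd person.
aspect: k- → perfective.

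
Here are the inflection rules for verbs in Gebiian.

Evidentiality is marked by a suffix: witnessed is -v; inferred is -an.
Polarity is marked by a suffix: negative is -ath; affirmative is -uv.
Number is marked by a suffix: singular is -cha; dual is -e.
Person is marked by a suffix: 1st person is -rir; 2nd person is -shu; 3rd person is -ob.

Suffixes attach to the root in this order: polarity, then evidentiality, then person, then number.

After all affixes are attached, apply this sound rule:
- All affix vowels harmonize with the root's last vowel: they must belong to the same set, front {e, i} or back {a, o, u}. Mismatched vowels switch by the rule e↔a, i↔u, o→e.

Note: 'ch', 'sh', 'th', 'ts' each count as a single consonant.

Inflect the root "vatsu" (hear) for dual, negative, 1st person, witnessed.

vatsuathvrura

Attach polarity negative -ath → vatsuath.
Attach evidentiality witnessed -v → vatsuathv.
Attach person 1st person -rir → vatsuathvrir.
Attach number dual -e → vatsuathvrire.
Apply vowel harmony: vatsuathvrire → vatsuathvrura.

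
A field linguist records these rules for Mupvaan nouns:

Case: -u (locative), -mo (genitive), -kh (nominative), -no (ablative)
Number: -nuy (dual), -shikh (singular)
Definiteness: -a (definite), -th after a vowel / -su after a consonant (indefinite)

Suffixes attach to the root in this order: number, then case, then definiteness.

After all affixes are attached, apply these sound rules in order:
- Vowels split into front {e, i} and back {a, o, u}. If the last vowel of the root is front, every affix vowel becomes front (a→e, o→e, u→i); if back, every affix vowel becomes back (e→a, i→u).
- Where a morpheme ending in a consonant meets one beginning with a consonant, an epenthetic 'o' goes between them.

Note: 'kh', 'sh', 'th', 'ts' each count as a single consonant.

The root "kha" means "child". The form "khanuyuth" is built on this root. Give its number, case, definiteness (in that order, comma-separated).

dual, locative, indefinite

Segment: kha-nuy-u-th.
number: -nuy → dual.
case: -u → locative.
definiteness: -th/su → indefinite.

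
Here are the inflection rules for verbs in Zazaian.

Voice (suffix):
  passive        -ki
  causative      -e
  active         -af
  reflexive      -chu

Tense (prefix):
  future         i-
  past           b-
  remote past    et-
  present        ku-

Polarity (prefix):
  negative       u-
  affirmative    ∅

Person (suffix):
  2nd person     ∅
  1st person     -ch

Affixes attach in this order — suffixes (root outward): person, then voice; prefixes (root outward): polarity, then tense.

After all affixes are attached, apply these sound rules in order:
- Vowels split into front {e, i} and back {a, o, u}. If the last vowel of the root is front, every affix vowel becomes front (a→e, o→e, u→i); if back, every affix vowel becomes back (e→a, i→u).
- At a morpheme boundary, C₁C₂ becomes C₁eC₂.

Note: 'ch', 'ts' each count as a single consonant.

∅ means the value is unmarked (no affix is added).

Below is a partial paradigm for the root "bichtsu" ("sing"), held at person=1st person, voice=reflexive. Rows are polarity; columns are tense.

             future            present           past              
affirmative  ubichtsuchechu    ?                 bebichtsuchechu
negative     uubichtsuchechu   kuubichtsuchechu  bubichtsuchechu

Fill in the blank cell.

kubichtsuchechu

Attach person 1st person -ch → bichtsuch.
Attach voice reflexive -chu → bichtsuchchu.
polarity = affirmative: zero marking, form stays bichtsuchchu.
Attach tense present ku- → kubichtsuchchu.
Vowel harmony: no change.
Apply epenthesis: kubichtsuchchu → kubichtsuchechu.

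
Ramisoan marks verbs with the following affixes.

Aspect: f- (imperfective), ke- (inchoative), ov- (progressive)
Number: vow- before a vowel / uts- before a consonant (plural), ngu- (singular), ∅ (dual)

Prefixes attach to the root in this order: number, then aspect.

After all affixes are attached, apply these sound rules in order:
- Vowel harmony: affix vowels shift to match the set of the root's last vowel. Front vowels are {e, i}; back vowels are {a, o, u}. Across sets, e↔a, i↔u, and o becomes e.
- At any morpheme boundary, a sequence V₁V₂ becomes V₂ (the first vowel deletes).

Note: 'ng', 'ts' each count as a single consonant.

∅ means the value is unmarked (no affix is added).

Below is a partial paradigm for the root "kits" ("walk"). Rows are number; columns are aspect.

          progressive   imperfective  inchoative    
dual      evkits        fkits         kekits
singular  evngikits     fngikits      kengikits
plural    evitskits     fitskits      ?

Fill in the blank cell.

Attach number plural uts- (before consonant 'k') → utskits.
Attach aspect inchoative ke- → keutskits.
Apply vowel harmony: keutskits → keitskits.
Apply vowel deletion: keitskits → kitskits.

kitskits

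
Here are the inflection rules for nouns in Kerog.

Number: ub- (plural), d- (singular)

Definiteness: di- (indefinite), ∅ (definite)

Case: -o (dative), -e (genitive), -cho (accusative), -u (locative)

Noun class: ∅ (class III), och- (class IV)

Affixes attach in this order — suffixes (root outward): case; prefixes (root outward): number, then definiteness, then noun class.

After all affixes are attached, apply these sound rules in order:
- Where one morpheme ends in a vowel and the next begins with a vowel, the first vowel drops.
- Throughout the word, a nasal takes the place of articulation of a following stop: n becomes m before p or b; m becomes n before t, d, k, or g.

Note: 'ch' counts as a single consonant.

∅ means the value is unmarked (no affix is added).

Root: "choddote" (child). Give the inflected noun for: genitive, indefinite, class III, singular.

Attach case genitive -e → choddotee.
Attach number singular d- → dchoddotee.
Attach definiteness indefinite di- → didchoddotee.
noun class = class III: zero marking, form stays didchoddotee.
Apply vowel deletion: didchoddotee → didchoddote.
Nasal assimilation: no change.

didchoddote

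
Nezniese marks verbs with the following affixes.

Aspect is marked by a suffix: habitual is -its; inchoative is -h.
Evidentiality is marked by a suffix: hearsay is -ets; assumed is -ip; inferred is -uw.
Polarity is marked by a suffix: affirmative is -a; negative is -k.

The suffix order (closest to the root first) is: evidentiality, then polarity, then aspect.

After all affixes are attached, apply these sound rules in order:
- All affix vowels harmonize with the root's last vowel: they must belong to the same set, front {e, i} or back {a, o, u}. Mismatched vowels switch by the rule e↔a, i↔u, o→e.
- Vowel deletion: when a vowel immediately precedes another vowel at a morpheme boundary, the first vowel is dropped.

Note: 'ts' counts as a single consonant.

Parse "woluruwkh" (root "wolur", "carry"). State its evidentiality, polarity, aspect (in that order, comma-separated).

inferred, negative, inchoative

Segment: wolur-uw-k-h.
evidentiality: -uw → inferred.
polarity: -k → negative.
aspect: -h → inchoative.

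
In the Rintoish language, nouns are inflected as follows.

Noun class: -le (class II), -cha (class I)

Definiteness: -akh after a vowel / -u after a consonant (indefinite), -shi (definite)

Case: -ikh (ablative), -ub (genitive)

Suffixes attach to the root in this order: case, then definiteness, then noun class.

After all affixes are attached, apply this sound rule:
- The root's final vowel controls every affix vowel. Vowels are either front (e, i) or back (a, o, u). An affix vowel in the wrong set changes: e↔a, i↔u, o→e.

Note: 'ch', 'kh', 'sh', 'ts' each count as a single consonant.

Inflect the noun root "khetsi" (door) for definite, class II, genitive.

Attach case genitive -ub → khetsiub.
Attach definiteness definite -shi → khetsiubshi.
Attach noun class class II -le → khetsiubshile.
Apply vowel harmony: khetsiubshile → khetsiibshile.

khetsiibshile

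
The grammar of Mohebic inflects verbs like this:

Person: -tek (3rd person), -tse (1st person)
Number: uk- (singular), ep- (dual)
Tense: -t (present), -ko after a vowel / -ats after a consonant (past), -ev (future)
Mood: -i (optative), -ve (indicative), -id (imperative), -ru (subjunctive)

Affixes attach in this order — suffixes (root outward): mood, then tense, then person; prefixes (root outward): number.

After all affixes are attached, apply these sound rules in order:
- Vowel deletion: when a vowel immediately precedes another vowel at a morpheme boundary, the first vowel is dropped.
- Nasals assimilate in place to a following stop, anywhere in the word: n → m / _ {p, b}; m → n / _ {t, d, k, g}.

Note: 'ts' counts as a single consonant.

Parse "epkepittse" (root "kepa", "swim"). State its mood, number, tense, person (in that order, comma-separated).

optative, dual, present, 1st person

Segment: ep-kepa-i-t-tse.
mood: -i → optative.
number: ep- → dual.
tense: -t → present.
person: -tse → 1st person.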